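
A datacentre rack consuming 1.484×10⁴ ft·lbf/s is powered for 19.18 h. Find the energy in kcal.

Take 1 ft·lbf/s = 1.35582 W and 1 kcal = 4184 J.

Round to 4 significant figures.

1.484×10⁴ ft·lbf/s × 1.35582 = 20120.4 W
19.18 h × 3600 = 69048 s
E = P × t = 20120.4 W × 69048 s = 1.38927×10⁹ J
1.38927×10⁹ J ÷ (4184 J/kcal) = 332043 kcal

3.320×10⁵ kcal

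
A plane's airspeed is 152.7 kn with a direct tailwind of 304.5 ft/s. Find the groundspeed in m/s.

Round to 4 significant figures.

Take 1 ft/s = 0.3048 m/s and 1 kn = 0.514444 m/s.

171.4 m/s

152.7 kn × 0.514444 = 78.5556 m/s
304.5 ft/s × 0.3048 = 92.8116 m/s
Total: 78.5556 + 92.8116 = 171.367 m/s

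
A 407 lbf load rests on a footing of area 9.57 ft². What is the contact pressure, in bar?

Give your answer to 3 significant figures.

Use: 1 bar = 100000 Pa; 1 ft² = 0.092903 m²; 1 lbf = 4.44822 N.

407 lbf × 4.44822 = 1810.43 N
9.57 ft² × 0.092903 = 0.889082 m²
P = F / A = 1810.43 N / 0.889082 m² = 2036.29 Pa
2036.29 Pa ÷ (100000 Pa/bar) = 0.0203629 bar

0.0204 bar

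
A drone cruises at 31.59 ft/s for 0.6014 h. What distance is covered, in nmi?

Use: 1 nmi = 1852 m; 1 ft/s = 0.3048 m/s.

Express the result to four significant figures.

11.26 nmi

31.59 ft/s × 0.3048 → 9.62863 m/s
0.6014 h × 3600 → 2165.04 s
d = v × t = 9.62863 m/s × 2165.04 s = 20846.4 m
20846.4 m ÷ (1852 m/nmi) = 11.2562 nmi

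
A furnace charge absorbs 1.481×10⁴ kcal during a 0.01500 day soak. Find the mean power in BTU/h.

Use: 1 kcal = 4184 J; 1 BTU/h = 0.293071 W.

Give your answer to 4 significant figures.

1.481×10⁴ kcal × 4184 → 6.1965×10⁷ J
0.01500 day × 86400 → 1296 s
P = E / t = 6.1965×10⁷ J / 1296 s = 47812.5 W
47812.5 W ÷ (0.293071 W/BTU/h) = 163143 BTU/h

1.631×10⁵ BTU/h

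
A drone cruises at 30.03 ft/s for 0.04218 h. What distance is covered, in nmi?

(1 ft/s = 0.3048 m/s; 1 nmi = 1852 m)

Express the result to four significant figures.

0.7505 nmi

30.03 ft/s × 0.3048 = 9.15314 m/s
0.04218 h × 3600 = 151.848 s
d = v × t = 9.15314 m/s × 151.848 s = 1389.89 m
1389.89 m ÷ (1852 m/nmi) = 0.750481 nmi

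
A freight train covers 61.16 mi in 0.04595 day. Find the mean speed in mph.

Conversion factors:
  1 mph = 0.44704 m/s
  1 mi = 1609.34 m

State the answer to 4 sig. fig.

55.46 mph

61.16 mi × 1609.34 = 98427.2 m
0.04595 day × 86400 = 3970.08 s
v = d / t = 98427.2 m / 3970.08 s = 24.7922 m/s
24.7922 m/s ÷ (0.44704 m/s/mph) = 55.4586 mph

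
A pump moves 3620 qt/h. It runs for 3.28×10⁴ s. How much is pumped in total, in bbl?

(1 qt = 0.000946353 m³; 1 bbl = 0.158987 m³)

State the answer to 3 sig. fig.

196 bbl

3620 qt/h → 9.51611×10⁻⁴ m³/s
V = Q × t = 9.51611×10⁻⁴ × 32800 = 31.2128 m³
In bbl: 31.2128 / 0.158987 = 196.323 bbl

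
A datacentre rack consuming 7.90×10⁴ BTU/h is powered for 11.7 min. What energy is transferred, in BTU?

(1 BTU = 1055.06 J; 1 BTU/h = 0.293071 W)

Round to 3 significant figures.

1.54×10⁴ BTU

7.90×10⁴ BTU/h × 0.293071 = 23152.6 W
11.7 min × 60 = 702 s
E = P × t = 23152.6 W × 702 s = 1.62531×10⁷ J
1.62531×10⁷ J ÷ (1055.06 J/BTU) = 15404.9 BTU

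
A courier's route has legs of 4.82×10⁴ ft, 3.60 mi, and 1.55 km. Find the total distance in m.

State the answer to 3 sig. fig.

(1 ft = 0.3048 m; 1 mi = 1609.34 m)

2.20×10⁴ m

4.82×10⁴ ft × 0.3048 = 14691.4 m
3.60 mi × 1609.34 = 5793.62 m
1.55 km × 1000 = 1550 m
Total: 14691.4 + 5793.62 + 1550 = 22035 m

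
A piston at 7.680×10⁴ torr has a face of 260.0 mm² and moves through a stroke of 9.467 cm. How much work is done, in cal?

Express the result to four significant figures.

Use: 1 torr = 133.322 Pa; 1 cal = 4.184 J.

60.24 cal

7.680×10⁴ torr → 1.02391×10⁷ Pa
260.0 mm² → 2.6×10⁻⁴ m²
F = P × A = 1.02391×10⁷ × 2.6×10⁻⁴ = 2662.17 N
9.467 cm → 0.09467 m
W = F × d = 2662.17 × 0.09467 = 252.028 J
In cal: 252.028 / 4.184 = 60.2361 cal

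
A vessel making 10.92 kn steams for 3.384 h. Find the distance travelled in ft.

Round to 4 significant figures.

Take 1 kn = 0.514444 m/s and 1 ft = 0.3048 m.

10.92 kn × 0.514444 → 5.61773 m/s
3.384 h × 3600 → 12182.4 s
d = v × t = 5.61773 m/s × 12182.4 s = 68437.4 m
68437.4 m ÷ (0.3048 m/ft) = 224532 ft

2.245×10⁵ ft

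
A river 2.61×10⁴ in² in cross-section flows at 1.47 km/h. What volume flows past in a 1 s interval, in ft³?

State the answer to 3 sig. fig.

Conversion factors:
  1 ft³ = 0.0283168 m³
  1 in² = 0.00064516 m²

243 ft³

1.47 km/h × (1/3.6) → 0.408333 m/s
2.61×10⁴ in² × 0.00064516 → 16.8387 m²
V = v × A × t = 0.408333 m/s × 16.8387 m² × 1 s = 6.8758 m³
6.8758 m³ ÷ (0.0283168 m³/ft³) = 242.817 ft³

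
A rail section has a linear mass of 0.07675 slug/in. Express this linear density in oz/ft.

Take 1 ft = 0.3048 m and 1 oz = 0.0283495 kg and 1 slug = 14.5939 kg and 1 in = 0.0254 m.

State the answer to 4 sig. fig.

0.07675 slug/in × 14.5939 kg/slug ÷ 0.0254 m/in = 44.0977 kg/m
44.0977 kg/m ÷ 0.0283495 kg/oz × 0.3048 m/ft = 474.117 oz/ft

474.1 oz/ft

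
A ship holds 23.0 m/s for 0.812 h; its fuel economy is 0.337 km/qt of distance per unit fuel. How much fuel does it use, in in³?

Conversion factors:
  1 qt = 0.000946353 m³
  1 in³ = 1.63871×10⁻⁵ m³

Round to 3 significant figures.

1.15×10⁴ in³

0.812 h → 2923.2 s
d = v × t = 23 × 2923.2 = 67233.6 m
0.337 km/qt → 356104 m/m³
V = d / (distance per unit fuel) = 67233.6 / 356104 = 0.188803 m³
In in³: 0.188803 / 1.63871×10⁻⁵ = 11521.4 in³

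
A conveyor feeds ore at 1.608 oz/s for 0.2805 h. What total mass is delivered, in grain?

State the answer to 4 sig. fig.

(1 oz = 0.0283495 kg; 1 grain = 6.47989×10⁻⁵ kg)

7.104×10⁵ grain

1.608 oz/s → 0.045586 kg/s
0.2805 h → 1009.8 s
m = ṁ × t = 0.045586 × 1009.8 = 46.0327 kg
In grain: 46.0327 / 6.47989×10⁻⁵ = 710393 grain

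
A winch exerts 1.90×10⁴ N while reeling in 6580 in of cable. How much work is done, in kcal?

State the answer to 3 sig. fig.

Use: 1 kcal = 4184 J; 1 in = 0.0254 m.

6580 in × 0.0254 = 167.132 m
W = F × d = 19000 N × 167.132 m = 3.17551×10⁶ J
3.17551×10⁶ J ÷ (4184 J/kcal) = 758.965 kcal

759 kcal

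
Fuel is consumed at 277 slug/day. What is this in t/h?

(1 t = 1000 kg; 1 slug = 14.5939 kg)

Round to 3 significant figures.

277 slug/day × 14.5939 kg/slug ÷ 86400 s/day = 0.0467883 kg/s
0.0467883 kg/s ÷ 1000 kg/t × 3600 s/h = 0.168438 t/h

0.168 t/h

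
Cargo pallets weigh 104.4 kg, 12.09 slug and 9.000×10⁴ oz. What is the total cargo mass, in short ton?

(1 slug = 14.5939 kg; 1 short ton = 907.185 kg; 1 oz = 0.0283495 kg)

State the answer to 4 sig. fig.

3.122 short ton

104.4 kg (already kg)
12.09 slug × 14.5939 = 176.44 kg
9.000×10⁴ oz × 0.0283495 = 2551.46 kg
Sum: 104.4 + 176.44 + 2551.46 = 2832.3 kg
In short ton: 2832.3 / 907.185 = 3.12208 short ton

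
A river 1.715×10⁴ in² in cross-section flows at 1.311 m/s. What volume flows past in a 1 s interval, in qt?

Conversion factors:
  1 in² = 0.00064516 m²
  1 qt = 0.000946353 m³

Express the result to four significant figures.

1.715×10⁴ in² × 0.00064516 → 11.0645 m²
V = v × A × t = 1.311 m/s × 11.0645 m² × 1 s = 14.5056 m³
14.5056 m³ ÷ (0.000946353 m³/qt) = 15327.9 qt

1.533×10⁴ qt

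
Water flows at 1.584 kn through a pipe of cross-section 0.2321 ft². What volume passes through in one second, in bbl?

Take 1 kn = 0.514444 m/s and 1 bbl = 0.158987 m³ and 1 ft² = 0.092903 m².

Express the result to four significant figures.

1.584 kn × 0.514444 = 0.814879 m/s
0.2321 ft² × 0.092903 = 0.0215628 m²
V = v × A × t = 0.814879 m/s × 0.0215628 m² × 1 s = 0.0175711 m³
0.0175711 m³ ÷ (0.158987 m³/bbl) = 0.110519 bbl

0.1105 bbl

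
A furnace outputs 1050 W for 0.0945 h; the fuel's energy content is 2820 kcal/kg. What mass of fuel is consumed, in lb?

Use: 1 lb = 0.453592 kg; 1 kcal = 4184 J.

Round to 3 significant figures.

0.0667 lb

0.0945 h → 340.2 s
E = P × t = 1050 × 340.2 = 357210 J
2820 kcal/kg → 1.17989×10⁷ J/kg
m = E / e_s = 357210 / 1.17989×10⁷ = 0.0302749 kg
In lb: 0.0302749 / 0.453592 = 0.0667448 lb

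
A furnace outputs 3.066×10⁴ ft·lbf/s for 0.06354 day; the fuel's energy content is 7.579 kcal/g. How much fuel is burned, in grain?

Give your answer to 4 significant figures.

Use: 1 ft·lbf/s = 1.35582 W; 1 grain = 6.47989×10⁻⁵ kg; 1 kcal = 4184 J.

1.111×10⁵ grain

3.066×10⁴ ft·lbf/s → 41569.4 W
0.06354 day → 5489.86 s
E = P × t = 41569.4 × 5489.86 = 2.2821×10⁸ J
7.579 kcal/g → 3.17105×10⁷ J/kg
m = E / e_s = 2.2821×10⁸ / 3.17105×10⁷ = 7.19667 kg
In grain: 7.19667 / 6.47989×10⁻⁵ = 111062 grain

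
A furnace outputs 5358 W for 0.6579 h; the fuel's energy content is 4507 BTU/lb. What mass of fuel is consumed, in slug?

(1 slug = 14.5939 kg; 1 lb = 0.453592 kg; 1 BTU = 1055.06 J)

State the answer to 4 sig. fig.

0.08295 slug

0.6579 h → 2368.44 s
E = P × t = 5358 × 2368.44 = 1.26901×10⁷ J
4507 BTU/lb → 1.04833×10⁷ J/kg
m = E / e_s = 1.26901×10⁷ / 1.04833×10⁷ = 1.21051 kg
In slug: 1.21051 / 14.5939 = 0.0829463 slug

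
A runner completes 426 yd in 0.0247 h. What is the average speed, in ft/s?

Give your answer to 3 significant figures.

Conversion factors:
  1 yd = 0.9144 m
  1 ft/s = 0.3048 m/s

14.4 ft/s

426 yd × 0.9144 = 389.534 m
0.0247 h × 3600 = 88.92 s
v = d / t = 389.534 m / 88.92 s = 4.38072 m/s
4.38072 m/s ÷ (0.3048 m/s/ft/s) = 14.3724 ft/s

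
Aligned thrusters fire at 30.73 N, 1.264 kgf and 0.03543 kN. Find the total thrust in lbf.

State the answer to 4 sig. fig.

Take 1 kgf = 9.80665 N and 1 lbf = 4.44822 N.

30.73 N (already N)
1.264 kgf × 9.80665 = 12.3956 N
0.03543 kN × 1000 = 35.43 N
Total: 30.73 + 12.3956 + 35.43 = 78.5556 N
In lbf: 78.5556 / 4.44822 = 17.66 lbf

17.66 lbf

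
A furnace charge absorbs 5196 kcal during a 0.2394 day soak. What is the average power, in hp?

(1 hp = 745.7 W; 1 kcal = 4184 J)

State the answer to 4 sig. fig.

5196 kcal × 4184 = 2.17401×10⁷ J
0.2394 day × 86400 = 20684.2 s
P = E / t = 2.17401×10⁷ J / 20684.2 s = 1051.05 W
1051.05 W ÷ (745.7 W/hp) = 1.40948 hp

1.409 hp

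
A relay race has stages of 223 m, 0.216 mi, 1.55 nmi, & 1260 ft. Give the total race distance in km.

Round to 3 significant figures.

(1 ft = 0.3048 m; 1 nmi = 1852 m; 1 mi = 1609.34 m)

3.83 km

223 m (already m)
0.216 mi × 1609.34 = 347.617 m
1.55 nmi × 1852 = 2870.6 m
1260 ft × 0.3048 = 384.048 m
Sum: 223 + 347.617 + 2870.6 + 384.048 = 3825.26 m
In km: 3825.26 / 1000 = 3.82526 km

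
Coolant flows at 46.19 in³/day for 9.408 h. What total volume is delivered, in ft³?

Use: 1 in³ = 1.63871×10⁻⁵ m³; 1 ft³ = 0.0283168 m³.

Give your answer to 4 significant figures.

0.01048 ft³

46.19 in³/day → 8.76065×10⁻⁹ m³/s
9.408 h → 33868.8 s
V = Q × t = 8.76065×10⁻⁹ × 33868.8 = 2.96713×10⁻⁴ m³
In ft³: 2.96713×10⁻⁴ / 0.0283168 = 0.0104783 ft³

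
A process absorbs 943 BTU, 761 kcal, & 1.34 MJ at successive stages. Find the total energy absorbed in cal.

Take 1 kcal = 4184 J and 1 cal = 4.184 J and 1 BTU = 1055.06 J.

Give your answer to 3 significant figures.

943 BTU × 1055.06 → 994922 J
761 kcal × 4184 → 3.18402×10⁶ J
1.34 MJ × 1000000 → 1.34×10⁶ J
Combined: 994922 + 3.18402×10⁶ + 1.34×10⁶ = 5.51894×10⁶ J
In cal: 5.51894×10⁶ / 4.184 = 1.31906×10⁶ cal

1.32×10⁶ cal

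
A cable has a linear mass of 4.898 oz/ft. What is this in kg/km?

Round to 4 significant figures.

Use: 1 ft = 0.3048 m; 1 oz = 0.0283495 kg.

455.6 kg/km

4.898 oz/ft × 0.0283495 kg/oz ÷ 0.3048 m/ft = 0.455564 kg/m
0.455564 kg/m × 1000 m/km = 455.564 kg/km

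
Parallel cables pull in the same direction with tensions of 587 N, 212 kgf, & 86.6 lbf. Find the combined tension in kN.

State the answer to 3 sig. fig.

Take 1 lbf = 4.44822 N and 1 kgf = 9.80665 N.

3.05 kN

587 N (already N)
212 kgf × 9.80665 = 2079.01 N
86.6 lbf × 4.44822 = 385.216 N
Sum: 587 + 2079.01 + 385.216 = 3051.23 N
In kN: 3051.23 / 1000 = 3.05123 kN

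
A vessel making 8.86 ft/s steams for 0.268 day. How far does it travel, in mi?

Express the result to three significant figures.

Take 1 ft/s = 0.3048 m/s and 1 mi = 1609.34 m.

8.86 ft/s × 0.3048 = 2.70053 m/s
0.268 day × 86400 = 23155.2 s
d = v × t = 2.70053 m/s × 23155.2 s = 62531.3 m
62531.3 m ÷ (1609.34 m/mi) = 38.8552 mi

38.9 mi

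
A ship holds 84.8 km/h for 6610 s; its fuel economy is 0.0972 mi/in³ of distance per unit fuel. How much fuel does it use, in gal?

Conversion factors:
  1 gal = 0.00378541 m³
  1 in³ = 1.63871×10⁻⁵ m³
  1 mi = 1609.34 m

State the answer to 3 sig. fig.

84.8 km/h → 23.5556 m/s
d = v × t = 23.5556 × 6610 = 155703 m
0.0972 mi/in³ → 9.54579×10⁶ m/m³
V = d / (distance per unit fuel) = 155703 / 9.54579×10⁶ = 0.0163112 m³
In gal: 0.0163112 / 0.00378541 = 4.30897 gal

4.31 gal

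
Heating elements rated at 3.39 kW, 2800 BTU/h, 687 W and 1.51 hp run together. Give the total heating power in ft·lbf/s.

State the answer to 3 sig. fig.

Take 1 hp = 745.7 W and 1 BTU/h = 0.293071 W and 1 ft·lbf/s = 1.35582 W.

3.39 kW × 1000 = 3390 W
2800 BTU/h × 0.293071 = 820.599 W
687 W (already W)
1.51 hp × 745.7 = 1126.01 W
Combined: 3390 + 820.599 + 687 + 1126.01 = 6023.61 W
In ft·lbf/s: 6023.61 / 1.35582 = 4442.78 ft·lbf/s

4440 ft·lbf/s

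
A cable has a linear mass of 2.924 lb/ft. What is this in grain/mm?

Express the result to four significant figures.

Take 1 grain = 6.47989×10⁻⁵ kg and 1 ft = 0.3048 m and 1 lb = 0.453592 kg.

67.15 grain/mm

2.924 lb/ft × 0.453592 kg/lb ÷ 0.3048 m/ft = 4.35139 kg/m
4.35139 kg/m ÷ 6.47989×10⁻⁵ kg/grain × 0.001 m/mm = 67.1522 grain/mm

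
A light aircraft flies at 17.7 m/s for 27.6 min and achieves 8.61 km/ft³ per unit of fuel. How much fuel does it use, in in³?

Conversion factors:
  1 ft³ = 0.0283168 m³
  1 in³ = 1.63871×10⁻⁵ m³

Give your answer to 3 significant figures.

27.6 min → 1656 s
d = v × t = 17.7 × 1656 = 29311.2 m
8.61 km/ft³ → 304060 m/m³
V = d / (distance per unit fuel) = 29311.2 / 304060 = 0.0963994 m³
In in³: 0.0963994 / 1.63871×10⁻⁵ = 5882.64 in³

5880 in³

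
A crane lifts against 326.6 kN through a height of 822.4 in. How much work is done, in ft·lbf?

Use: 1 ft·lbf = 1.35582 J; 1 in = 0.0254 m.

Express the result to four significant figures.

326.6 kN × 1000 → 326600 N
822.4 in × 0.0254 → 20.889 m
W = F × d = 326600 N × 20.889 m = 6.82235×10⁶ J
6.82235×10⁶ J ÷ (1.35582 J/ft·lbf) = 5.0319×10⁶ ft·lbf

5.032×10⁶ ft·lbf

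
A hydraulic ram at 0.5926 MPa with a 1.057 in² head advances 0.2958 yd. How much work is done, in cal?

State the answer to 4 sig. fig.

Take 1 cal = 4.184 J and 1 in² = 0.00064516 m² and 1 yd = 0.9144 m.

0.5926 MPa → 592600 Pa
1.057 in² → 6.81934×10⁻⁴ m²
F = P × A = 592600 × 6.81934×10⁻⁴ = 404.114 N
0.2958 yd → 0.27048 m
W = F × d = 404.114 × 0.27048 = 109.305 J
In cal: 109.305 / 4.184 = 26.1245 cal

26.12 cal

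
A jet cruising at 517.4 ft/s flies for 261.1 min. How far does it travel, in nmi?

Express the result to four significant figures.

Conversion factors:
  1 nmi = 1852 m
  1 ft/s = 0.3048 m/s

517.4 ft/s × 0.3048 → 157.704 m/s
261.1 min × 60 → 15666 s
d = v × t = 157.704 m/s × 15666 s = 2.47059×10⁶ m
2.47059×10⁶ m ÷ (1852 m/nmi) = 1334.01 nmi

1334 nmi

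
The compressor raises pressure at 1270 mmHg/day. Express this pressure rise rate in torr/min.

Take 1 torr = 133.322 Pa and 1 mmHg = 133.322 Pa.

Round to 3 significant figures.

1270 mmHg/day × 133.322 Pa/mmHg ÷ 86400 s/day = 1.95971 Pa/s
1.95971 Pa/s ÷ 133.322 Pa/torr × 60 s/min = 0.881944 torr/min

0.882 torr/min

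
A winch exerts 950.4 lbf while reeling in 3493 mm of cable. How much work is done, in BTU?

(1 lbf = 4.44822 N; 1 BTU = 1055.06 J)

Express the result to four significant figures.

14.00 BTU

950.4 lbf × 4.44822 = 4227.59 N
3493 mm × 0.001 = 3.493 m
W = F × d = 4227.59 N × 3.493 m = 14767 J
14767 J ÷ (1055.06 J/BTU) = 13.9964 BTU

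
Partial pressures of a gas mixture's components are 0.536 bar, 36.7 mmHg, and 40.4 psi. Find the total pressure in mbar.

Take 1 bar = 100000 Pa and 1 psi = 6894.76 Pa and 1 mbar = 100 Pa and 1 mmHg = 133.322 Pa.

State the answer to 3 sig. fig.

3370 mbar

0.536 bar × 100000 → 53600 Pa
36.7 mmHg × 133.322 → 4892.92 Pa
40.4 psi × 6894.76 → 278548 Pa
Sum: 53600 + 4892.92 + 278548 = 337041 Pa
In mbar: 337041 / 100 = 3370.41 mbar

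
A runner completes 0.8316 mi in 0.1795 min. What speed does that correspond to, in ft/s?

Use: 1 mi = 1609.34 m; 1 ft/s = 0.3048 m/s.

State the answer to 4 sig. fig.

0.8316 mi × 1609.34 = 1338.33 m
0.1795 min × 60 = 10.77 s
v = d / t = 1338.33 m / 10.77 s = 124.265 m/s
124.265 m/s ÷ (0.3048 m/s/ft/s) = 407.694 ft/s

407.7 ft/s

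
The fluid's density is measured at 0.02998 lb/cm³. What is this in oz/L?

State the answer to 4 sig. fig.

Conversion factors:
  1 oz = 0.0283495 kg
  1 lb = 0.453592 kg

0.02998 lb/cm³ × 0.453592 kg/lb ÷ 10⁻⁶ m³/cm³ = 13598.7 kg/m³
13598.7 kg/m³ ÷ 0.0283495 kg/oz × 0.001 m³/L = 479.68 oz/L

479.7 oz/L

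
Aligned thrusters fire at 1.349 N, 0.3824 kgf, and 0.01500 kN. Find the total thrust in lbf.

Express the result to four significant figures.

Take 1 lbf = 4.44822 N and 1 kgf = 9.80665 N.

1.349 N (already N)
0.3824 kgf × 9.80665 = 3.75006 N
0.01500 kN × 1000 = 15 N
Sum: 1.349 + 3.75006 + 15 = 20.0991 N
In lbf: 20.0991 / 4.44822 = 4.51846 lbf

4.518 lbf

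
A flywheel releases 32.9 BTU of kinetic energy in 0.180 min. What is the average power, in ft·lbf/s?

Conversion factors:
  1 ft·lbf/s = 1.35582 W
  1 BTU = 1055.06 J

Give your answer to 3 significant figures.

2370 ft·lbf/s

32.9 BTU × 1055.06 → 34711.5 J
0.180 min × 60 → 10.8 s
P = E / t = 34711.5 J / 10.8 s = 3214.03 W
3214.03 W ÷ (1.35582 W/ft·lbf/s) = 2370.54 ft·lbf/s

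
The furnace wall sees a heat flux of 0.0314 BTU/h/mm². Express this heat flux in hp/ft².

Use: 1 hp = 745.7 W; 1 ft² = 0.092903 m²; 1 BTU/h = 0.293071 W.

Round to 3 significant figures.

0.0314 BTU/h/mm² × 0.293071 W/BTU/h ÷ 10⁻⁶ m²/mm² = 9202.43 W/m²
9202.43 W/m² ÷ 745.7 W/hp × 0.092903 m²/ft² = 1.14648 hp/ft²

1.15 hp/ft²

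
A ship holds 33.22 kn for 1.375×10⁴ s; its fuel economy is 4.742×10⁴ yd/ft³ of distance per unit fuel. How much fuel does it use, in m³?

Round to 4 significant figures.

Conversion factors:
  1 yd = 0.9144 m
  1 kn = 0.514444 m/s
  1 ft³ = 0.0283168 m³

0.1535 m³

33.22 kn → 17.0898 m/s
d = v × t = 17.0898 × 13750 = 234985 m
4.742×10⁴ yd/ft³ → 1.53128×10⁶ m/m³
V = d / (distance per unit fuel) = 234985 / 1.53128×10⁶ = 0.153457 m³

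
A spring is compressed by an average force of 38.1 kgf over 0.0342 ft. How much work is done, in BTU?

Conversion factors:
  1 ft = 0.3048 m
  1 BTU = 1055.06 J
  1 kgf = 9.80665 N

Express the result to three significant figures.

38.1 kgf × 9.80665 → 373.633 N
0.0342 ft × 0.3048 → 0.0104242 m
W = F × d = 373.633 N × 0.0104242 m = 3.89483 J
3.89483 J ÷ (1055.06 J/BTU) = 0.00369157 BTU

0.00369 BTU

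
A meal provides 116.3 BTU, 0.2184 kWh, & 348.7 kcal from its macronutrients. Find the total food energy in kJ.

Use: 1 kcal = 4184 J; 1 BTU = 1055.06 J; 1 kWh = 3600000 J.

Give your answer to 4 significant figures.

116.3 BTU × 1055.06 = 122703 J
0.2184 kWh × 3600000 = 786240 J
348.7 kcal × 4184 = 1.45896×10⁶ J
Combined: 122703 + 786240 + 1.45896×10⁶ = 2.3679×10⁶ J
In kJ: 2.3679×10⁶ / 1000 = 2367.9 kJ

2368 kJ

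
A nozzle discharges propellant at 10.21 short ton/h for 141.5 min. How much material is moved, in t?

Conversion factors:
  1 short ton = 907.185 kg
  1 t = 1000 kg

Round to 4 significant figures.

10.21 short ton/h → 2.57288 kg/s
141.5 min → 8490 s
m = ṁ × t = 2.57288 × 8490 = 21843.8 kg
In t: 21843.8 / 1000 = 21.8438 t

21.84 t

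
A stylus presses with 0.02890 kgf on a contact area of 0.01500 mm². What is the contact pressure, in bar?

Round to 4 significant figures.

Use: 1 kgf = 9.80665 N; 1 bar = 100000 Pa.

188.9 bar

0.02890 kgf × 9.80665 → 0.283412 N
0.01500 mm² × 10⁻⁶ → 1.5×10⁻⁸ m²
P = F / A = 0.283412 N / 1.5×10⁻⁸ m² = 1.88941×10⁷ Pa
1.88941×10⁷ Pa ÷ (100000 Pa/bar) = 188.941 bar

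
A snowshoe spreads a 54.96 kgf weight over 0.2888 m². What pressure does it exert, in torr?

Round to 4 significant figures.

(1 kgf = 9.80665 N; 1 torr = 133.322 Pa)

14.00 torr

54.96 kgf × 9.80665 = 538.973 N
P = F / A = 538.973 N / 0.2888 m² = 1866.25 Pa
1866.25 Pa ÷ (133.322 Pa/torr) = 13.9981 torr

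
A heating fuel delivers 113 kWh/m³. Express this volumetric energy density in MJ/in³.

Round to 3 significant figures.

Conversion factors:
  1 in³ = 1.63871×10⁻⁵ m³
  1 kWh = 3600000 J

113 kWh/m³ × 3600000 J/kWh = 4.068×10⁸ J/m³
4.068×10⁸ J/m³ ÷ 1000000 J/MJ × 1.63871×10⁻⁵ m³/in³ = 0.00666627 MJ/in³

0.00667 MJ/in³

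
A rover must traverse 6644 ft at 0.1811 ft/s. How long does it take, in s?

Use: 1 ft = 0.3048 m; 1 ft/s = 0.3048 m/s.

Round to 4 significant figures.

3.669×10⁴ s

6644 ft × 0.3048 → 2025.09 m
0.1811 ft/s × 0.3048 → 0.0551993 m/s
t = d / v = 2025.09 m / 0.0551993 m/s = 36686.9 s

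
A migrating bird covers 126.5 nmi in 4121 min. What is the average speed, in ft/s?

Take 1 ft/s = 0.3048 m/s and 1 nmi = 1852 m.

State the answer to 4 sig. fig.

126.5 nmi × 1852 → 234278 m
4121 min × 60 → 247260 s
v = d / t = 234278 m / 247260 s = 0.947497 m/s
0.947497 m/s ÷ (0.3048 m/s/ft/s) = 3.10859 ft/s

3.109 ft/s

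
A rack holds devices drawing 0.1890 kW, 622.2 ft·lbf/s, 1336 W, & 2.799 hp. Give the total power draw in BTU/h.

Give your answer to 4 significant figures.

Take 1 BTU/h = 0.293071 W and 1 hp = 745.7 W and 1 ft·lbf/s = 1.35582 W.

0.1890 kW × 1000 = 189 W
622.2 ft·lbf/s × 1.35582 = 843.591 W
1336 W (already W)
2.799 hp × 745.7 = 2087.21 W
Combined: 189 + 843.591 + 1336 + 2087.21 = 4455.8 W
In BTU/h: 4455.8 / 0.293071 = 15203.8 BTU/h

1.520×10⁴ BTU/h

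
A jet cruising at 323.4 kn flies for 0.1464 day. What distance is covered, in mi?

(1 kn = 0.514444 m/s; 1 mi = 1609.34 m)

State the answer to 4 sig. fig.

1308 mi

323.4 kn × 0.514444 → 166.371 m/s
0.1464 day × 86400 → 12649 s
d = v × t = 166.371 m/s × 12649 s = 2.10443×10⁶ m
2.10443×10⁶ m ÷ (1609.34 m/mi) = 1307.64 mi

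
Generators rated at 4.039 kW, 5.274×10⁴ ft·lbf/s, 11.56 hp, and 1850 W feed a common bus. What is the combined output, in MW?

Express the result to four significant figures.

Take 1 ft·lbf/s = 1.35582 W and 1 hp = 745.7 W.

4.039 kW × 1000 → 4039 W
5.274×10⁴ ft·lbf/s × 1.35582 → 71505.9 W
11.56 hp × 745.7 → 8620.29 W
1850 W (already W)
Combined: 4039 + 71505.9 + 8620.29 + 1850 = 86015.2 W
In MW: 86015.2 / 1000000 = 0.0860152 MW

0.08602 MW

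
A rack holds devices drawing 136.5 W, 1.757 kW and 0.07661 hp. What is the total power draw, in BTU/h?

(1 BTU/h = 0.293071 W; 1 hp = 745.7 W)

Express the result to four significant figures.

136.5 W (already W)
1.757 kW × 1000 = 1757 W
0.07661 hp × 745.7 = 57.1281 W
Sum: 136.5 + 1757 + 57.1281 = 1950.63 W
In BTU/h: 1950.63 / 0.293071 = 6655.83 BTU/h

6656 BTU/h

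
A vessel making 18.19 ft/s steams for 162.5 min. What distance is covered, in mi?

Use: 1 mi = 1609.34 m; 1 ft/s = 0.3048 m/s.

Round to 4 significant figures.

33.59 mi

18.19 ft/s × 0.3048 → 5.54431 m/s
162.5 min × 60 → 9750 s
d = v × t = 5.54431 m/s × 9750 s = 54057 m
54057 m ÷ (1609.34 m/mi) = 33.5895 mi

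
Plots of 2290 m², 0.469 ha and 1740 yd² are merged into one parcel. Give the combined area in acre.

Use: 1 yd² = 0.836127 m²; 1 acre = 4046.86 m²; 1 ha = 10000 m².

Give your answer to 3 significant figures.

2.08 acre

2290 m² (already m²)
0.469 ha × 10000 = 4690 m²
1740 yd² × 0.836127 = 1454.86 m²
Combined: 2290 + 4690 + 1454.86 = 8434.86 m²
In acre: 8434.86 / 4046.86 = 2.0843 acre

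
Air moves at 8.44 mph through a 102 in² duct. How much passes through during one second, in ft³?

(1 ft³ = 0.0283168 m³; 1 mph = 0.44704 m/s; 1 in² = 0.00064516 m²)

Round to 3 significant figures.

8.44 mph × 0.44704 → 3.77302 m/s
102 in² × 0.00064516 → 0.0658063 m²
V = v × A × t = 3.77302 m/s × 0.0658063 m² × 1 s = 0.248288 m³
0.248288 m³ ÷ (0.0283168 m³/ft³) = 8.76822 ft³

8.77 ft³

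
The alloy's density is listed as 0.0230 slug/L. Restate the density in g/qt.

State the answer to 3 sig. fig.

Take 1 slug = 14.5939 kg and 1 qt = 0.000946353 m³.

0.0230 slug/L × 14.5939 kg/slug ÷ 0.001 m³/L = 335.66 kg/m³
335.66 kg/m³ ÷ 0.001 kg/g × 0.000946353 m³/qt = 317.653 g/qt

318 g/qt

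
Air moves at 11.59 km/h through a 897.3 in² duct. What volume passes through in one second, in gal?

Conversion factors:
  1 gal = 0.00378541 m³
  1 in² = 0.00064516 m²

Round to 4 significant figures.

11.59 km/h × (1/3.6) → 3.21944 m/s
897.3 in² × 0.00064516 → 0.578902 m²
V = v × A × t = 3.21944 m/s × 0.578902 m² × 1 s = 1.86374 m³
1.86374 m³ ÷ (0.00378541 m³/gal) = 492.348 gal

492.3 gal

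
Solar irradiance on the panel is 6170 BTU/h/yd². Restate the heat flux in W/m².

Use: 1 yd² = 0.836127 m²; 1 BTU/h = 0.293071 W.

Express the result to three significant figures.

2160 W/m²

6170 BTU/h/yd² × 0.293071 W/BTU/h ÷ 0.836127 m²/yd² = 2162.65 W/m²
2162.65 W/m²  = 2162.65 W/m²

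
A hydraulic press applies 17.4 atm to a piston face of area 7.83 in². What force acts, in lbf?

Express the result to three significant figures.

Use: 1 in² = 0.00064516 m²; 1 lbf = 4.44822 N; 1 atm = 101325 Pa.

2000 lbf

17.4 atm × 101325 = 1.76306×10⁶ Pa
7.83 in² × 0.00064516 = 0.0050516 m²
F = P × A = 1.76306×10⁶ Pa × 0.0050516 m² = 8906.27 N
8906.27 N ÷ (4.44822 N/lbf) = 2002.21 lbf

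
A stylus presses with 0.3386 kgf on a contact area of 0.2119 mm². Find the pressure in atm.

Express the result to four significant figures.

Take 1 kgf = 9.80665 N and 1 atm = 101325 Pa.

0.3386 kgf × 9.80665 → 3.32053 N
0.2119 mm² × 10⁻⁶ → 2.119×10⁻⁷ m²
P = F / A = 3.32053 N / 2.119×10⁻⁷ m² = 1.56703×10⁷ Pa
1.56703×10⁷ Pa ÷ (101325 Pa/atm) = 154.654 atm

154.7 atm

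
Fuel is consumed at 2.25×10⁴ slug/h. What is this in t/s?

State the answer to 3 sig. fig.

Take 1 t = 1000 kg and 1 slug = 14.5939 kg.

0.0912 t/s

2.25×10⁴ slug/h × 14.5939 kg/slug ÷ 3600 s/h = 91.2119 kg/s
91.2119 kg/s ÷ 1000 kg/t = 0.0912119 t/s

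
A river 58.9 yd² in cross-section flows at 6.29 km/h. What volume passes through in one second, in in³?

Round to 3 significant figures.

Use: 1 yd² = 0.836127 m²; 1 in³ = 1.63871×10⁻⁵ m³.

6.29 km/h × (1/3.6) → 1.74722 m/s
58.9 yd² × 0.836127 → 49.2479 m²
V = v × A × t = 1.74722 m/s × 49.2479 m² × 1 s = 86.0469 m³
86.0469 m³ ÷ (1.63871×10⁻⁵ m³/in³) = 5.25089×10⁶ in³

5.25×10⁶ in³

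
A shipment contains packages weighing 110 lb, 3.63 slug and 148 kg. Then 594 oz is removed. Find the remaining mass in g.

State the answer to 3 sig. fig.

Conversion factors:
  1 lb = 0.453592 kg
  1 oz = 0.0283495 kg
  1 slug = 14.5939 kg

2.34×10⁵ g

110 lb × 0.453592 = 49.8951 kg
3.63 slug × 14.5939 = 52.9759 kg
148 kg (already kg)
594 oz × 0.0283495 = 16.8396 kg
Sum: 49.8951 + 52.9759 + 148 − 16.8396 = 234.031 kg
In g: 234.031 / 0.001 = 234031 g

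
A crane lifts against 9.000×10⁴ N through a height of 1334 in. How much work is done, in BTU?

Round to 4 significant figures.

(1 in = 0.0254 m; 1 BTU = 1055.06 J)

1334 in × 0.0254 → 33.8836 m
W = F × d = 90000 N × 33.8836 m = 3.04952×10⁶ J
3.04952×10⁶ J ÷ (1055.06 J/BTU) = 2890.38 BTU

2890 BTU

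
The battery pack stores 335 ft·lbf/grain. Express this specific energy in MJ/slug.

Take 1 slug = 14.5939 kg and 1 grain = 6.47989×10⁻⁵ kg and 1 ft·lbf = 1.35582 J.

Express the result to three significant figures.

335 ft·lbf/grain × 1.35582 J/ft·lbf ÷ 6.47989×10⁻⁵ kg/grain = 7.00937×10⁶ J/kg
7.00937×10⁶ J/kg ÷ 1000000 J/MJ × 14.5939 kg/slug = 102.294 MJ/slug

102 MJ/slug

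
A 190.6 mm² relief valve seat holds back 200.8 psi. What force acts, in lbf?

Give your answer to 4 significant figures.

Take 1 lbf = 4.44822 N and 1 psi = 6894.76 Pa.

59.32 lbf

200.8 psi × 6894.76 = 1.38447×10⁶ Pa
190.6 mm² × 10⁻⁶ = 1.906×10⁻⁴ m²
F = P × A = 1.38447×10⁶ Pa × 1.906×10⁻⁴ m² = 263.88 N
263.88 N ÷ (4.44822 N/lbf) = 59.3226 lbf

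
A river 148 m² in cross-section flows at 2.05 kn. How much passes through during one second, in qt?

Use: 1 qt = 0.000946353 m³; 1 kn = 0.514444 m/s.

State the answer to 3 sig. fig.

2.05 kn × 0.514444 = 1.05461 m/s
V = v × A × t = 1.05461 m/s × 148 m² × 1 s = 156.082 m³
156.082 m³ ÷ (0.000946353 m³/qt) = 164930 qt

1.65×10⁵ qt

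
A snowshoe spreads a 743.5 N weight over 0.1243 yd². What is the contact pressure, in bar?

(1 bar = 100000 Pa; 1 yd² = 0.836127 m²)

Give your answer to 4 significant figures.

0.1243 yd² × 0.836127 → 0.103931 m²
P = F / A = 743.5 N / 0.103931 m² = 7153.78 Pa
7153.78 Pa ÷ (100000 Pa/bar) = 0.0715378 bar

0.07154 bar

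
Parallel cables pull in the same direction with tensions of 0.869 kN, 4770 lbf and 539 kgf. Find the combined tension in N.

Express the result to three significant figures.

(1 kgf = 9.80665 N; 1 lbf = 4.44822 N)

0.869 kN × 1000 = 869 N
4770 lbf × 4.44822 = 21218 N
539 kgf × 9.80665 = 5285.78 N
Total: 869 + 21218 + 5285.78 = 27372.8 N

2.74×10⁴ N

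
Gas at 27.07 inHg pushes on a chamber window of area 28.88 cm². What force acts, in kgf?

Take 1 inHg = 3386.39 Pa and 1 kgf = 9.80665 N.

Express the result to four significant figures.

27.00 kgf

27.07 inHg × 3386.39 → 91669.6 Pa
28.88 cm² × 0.0001 → 0.002888 m²
F = P × A = 91669.6 Pa × 0.002888 m² = 264.742 N
264.742 N ÷ (9.80665 N/kgf) = 26.9962 kgf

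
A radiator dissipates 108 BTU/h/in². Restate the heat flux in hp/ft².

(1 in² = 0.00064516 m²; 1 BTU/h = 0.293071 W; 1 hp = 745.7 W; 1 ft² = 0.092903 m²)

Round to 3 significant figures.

6.11 hp/ft²

108 BTU/h/in² × 0.293071 W/BTU/h ÷ 0.00064516 m²/in² = 49060.2 W/m²
49060.2 W/m² ÷ 745.7 W/hp × 0.092903 m²/ft² = 6.11216 hp/ft²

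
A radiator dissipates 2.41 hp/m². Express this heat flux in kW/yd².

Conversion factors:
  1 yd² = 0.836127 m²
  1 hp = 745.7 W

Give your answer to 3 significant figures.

1.50 kW/yd²

2.41 hp/m² × 745.7 W/hp = 1797.14 W/m²
1797.14 W/m² ÷ 1000 W/kW × 0.836127 m²/yd² = 1.50264 kW/yd²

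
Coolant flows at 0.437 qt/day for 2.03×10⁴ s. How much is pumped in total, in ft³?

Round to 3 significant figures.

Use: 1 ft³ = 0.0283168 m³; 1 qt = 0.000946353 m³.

0.00343 ft³

0.437 qt/day → 4.78653×10⁻⁹ m³/s
V = Q × t = 4.78653×10⁻⁹ × 20300 = 9.71666×10⁻⁵ m³
In ft³: 9.71666×10⁻⁵ / 0.0283168 = 0.00343141 ft³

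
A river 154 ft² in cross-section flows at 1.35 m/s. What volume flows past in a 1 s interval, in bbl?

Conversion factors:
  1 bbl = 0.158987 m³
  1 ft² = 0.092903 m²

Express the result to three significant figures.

121 bbl

154 ft² × 0.092903 = 14.3071 m²
V = v × A × t = 1.35 m/s × 14.3071 m² × 1 s = 19.3146 m³
19.3146 m³ ÷ (0.158987 m³/bbl) = 121.485 bbl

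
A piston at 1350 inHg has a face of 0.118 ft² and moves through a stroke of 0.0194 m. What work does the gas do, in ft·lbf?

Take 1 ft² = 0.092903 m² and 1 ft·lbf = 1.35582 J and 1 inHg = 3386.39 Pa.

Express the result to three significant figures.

717 ft·lbf

1350 inHg → 4.57163×10⁶ Pa
0.118 ft² → 0.0109626 m²
F = P × A = 4.57163×10⁶ × 0.0109626 = 50117 N
W = F × d = 50117 × 0.0194 = 972.27 J
In ft·lbf: 972.27 / 1.35582 = 717.108 ft·lbf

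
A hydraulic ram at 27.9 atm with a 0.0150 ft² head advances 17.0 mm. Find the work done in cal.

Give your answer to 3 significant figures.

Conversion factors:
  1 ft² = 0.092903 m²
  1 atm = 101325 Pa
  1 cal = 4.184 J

16.0 cal

27.9 atm → 2.82697×10⁶ Pa
0.0150 ft² → 0.00139354 m²
F = P × A = 2.82697×10⁶ × 0.00139354 = 3939.5 N
17.0 mm → 0.017 m
W = F × d = 3939.5 × 0.017 = 66.9715 J
In cal: 66.9715 / 4.184 = 16.0066 cal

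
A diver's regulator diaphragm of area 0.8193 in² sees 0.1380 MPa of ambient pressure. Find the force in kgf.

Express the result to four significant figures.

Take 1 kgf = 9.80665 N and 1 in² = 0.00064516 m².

0.1380 MPa × 1000000 = 138000 Pa
0.8193 in² × 0.00064516 = 5.2858×10⁻⁴ m²
F = P × A = 138000 Pa × 5.2858×10⁻⁴ m² = 72.944 N
72.944 N ÷ (9.80665 N/kgf) = 7.43822 kgf

7.438 kgf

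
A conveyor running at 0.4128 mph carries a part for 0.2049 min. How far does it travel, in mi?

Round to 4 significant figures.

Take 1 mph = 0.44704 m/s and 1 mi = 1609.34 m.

0.001410 mi

0.4128 mph × 0.44704 → 0.184538 m/s
0.2049 min × 60 → 12.294 s
d = v × t = 0.184538 m/s × 12.294 s = 2.26871 m
2.26871 m ÷ (1609.34 m/mi) = 0.00140971 mi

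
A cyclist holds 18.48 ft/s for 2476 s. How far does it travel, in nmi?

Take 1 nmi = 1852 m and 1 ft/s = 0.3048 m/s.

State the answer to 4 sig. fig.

18.48 ft/s × 0.3048 = 5.6327 m/s
d = v × t = 5.6327 m/s × 2476 s = 13946.6 m
13946.6 m ÷ (1852 m/nmi) = 7.53056 nmi

7.531 nmi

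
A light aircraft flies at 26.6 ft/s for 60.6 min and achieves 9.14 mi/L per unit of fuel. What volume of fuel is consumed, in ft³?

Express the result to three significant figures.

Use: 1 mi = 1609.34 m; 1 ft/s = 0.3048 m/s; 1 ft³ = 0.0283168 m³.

26.6 ft/s → 8.10768 m/s
60.6 min → 3636 s
d = v × t = 8.10768 × 3636 = 29479.5 m
9.14 mi/L → 1.47094×10⁷ m/m³
V = d / (distance per unit fuel) = 29479.5 / 1.47094×10⁷ = 0.00200413 m³
In ft³: 0.00200413 / 0.0283168 = 0.0707753 ft³

0.0708 ft³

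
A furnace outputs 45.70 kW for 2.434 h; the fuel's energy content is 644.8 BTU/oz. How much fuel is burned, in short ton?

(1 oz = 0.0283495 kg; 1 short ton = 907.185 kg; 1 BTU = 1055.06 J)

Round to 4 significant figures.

45.70 kW → 45700 W
2.434 h → 8762.4 s
E = P × t = 45700 × 8762.4 = 4.00442×10⁸ J
644.8 BTU/oz → 2.3997×10⁷ J/kg
m = E / e_s = 4.00442×10⁸ / 2.3997×10⁷ = 16.6872 kg
In short ton: 16.6872 / 907.185 = 0.0183945 short ton

0.01839 short ton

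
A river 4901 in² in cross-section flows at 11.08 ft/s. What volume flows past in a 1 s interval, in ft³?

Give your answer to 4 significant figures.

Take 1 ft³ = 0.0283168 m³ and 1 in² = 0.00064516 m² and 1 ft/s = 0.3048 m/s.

11.08 ft/s × 0.3048 → 3.37718 m/s
4901 in² × 0.00064516 → 3.16193 m²
V = v × A × t = 3.37718 m/s × 3.16193 m² × 1 s = 10.6784 m³
10.6784 m³ ÷ (0.0283168 m³/ft³) = 377.105 ft³

377.1 ft³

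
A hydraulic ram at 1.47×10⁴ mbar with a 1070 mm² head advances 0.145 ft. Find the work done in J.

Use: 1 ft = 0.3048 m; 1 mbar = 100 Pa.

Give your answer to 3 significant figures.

1.47×10⁴ mbar → 1.47×10⁶ Pa
1070 mm² → 0.00107 m²
F = P × A = 1.47×10⁶ × 0.00107 = 1572.9 N
0.145 ft → 0.044196 m
W = F × d = 1572.9 × 0.044196 = 69.5159 J

69.5 J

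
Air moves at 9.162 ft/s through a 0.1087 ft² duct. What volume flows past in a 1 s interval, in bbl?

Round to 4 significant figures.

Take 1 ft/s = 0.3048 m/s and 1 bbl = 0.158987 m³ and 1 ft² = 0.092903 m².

0.1774 bbl

9.162 ft/s × 0.3048 → 2.79258 m/s
0.1087 ft² × 0.092903 → 0.0100986 m²
V = v × A × t = 2.79258 m/s × 0.0100986 m² × 1 s = 0.0282011 m³
0.0282011 m³ ÷ (0.158987 m³/bbl) = 0.17738 bbl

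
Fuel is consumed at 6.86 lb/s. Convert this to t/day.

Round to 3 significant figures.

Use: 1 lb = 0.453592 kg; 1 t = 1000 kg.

6.86 lb/s × 0.453592 kg/lb = 3.11164 kg/s
3.11164 kg/s ÷ 1000 kg/t × 86400 s/day = 268.846 t/day

269 t/day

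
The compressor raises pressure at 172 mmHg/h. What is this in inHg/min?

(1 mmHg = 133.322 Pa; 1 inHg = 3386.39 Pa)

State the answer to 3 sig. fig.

172 mmHg/h × 133.322 Pa/mmHg ÷ 3600 s/h = 6.36983 Pa/s
6.36983 Pa/s ÷ 3386.39 Pa/inHg × 60 s/min = 0.112861 inHg/min

0.113 inHg/min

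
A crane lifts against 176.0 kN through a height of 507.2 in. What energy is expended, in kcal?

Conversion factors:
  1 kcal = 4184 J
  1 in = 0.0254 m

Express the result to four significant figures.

541.9 kcal

176.0 kN × 1000 = 176000 N
507.2 in × 0.0254 = 12.8829 m
W = F × d = 176000 N × 12.8829 m = 2.26739×10⁶ J
2.26739×10⁶ J ÷ (4184 J/kcal) = 541.919 kcal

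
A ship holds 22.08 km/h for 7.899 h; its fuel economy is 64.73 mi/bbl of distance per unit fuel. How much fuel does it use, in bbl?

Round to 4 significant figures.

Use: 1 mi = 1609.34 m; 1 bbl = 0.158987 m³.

1.674 bbl

22.08 km/h → 6.13333 m/s
7.899 h → 28436.4 s
d = v × t = 6.13333 × 28436.4 = 174410 m
64.73 mi/bbl → 655227 m/m³
V = d / (distance per unit fuel) = 174410 / 655227 = 0.266183 m³
In bbl: 0.266183 / 0.158987 = 1.67424 bbl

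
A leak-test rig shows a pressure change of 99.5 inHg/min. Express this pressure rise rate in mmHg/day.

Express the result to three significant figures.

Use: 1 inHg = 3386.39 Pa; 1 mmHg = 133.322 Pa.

3.64×10⁶ mmHg/day

99.5 inHg/min × 3386.39 Pa/inHg ÷ 60 s/min = 5615.76 Pa/s
5615.76 Pa/s ÷ 133.322 Pa/mmHg × 86400 s/day = 3.63932×10⁶ mmHg/day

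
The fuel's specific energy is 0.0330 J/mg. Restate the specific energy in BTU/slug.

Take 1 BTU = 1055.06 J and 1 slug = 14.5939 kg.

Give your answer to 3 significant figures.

0.0330 J/mg ÷ 10⁻⁶ kg/mg = 33000 J/kg
33000 J/kg ÷ 1055.06 J/BTU × 14.5939 kg/slug = 456.466 BTU/slug

456 BTU/slug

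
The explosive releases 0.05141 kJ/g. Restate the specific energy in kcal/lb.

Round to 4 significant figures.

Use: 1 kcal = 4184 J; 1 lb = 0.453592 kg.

5.573 kcal/lb

0.05141 kJ/g × 1000 J/kJ ÷ 0.001 kg/g = 51410 J/kg
51410 J/kg ÷ 4184 J/kcal × 0.453592 kg/lb = 5.57341 kcal/lb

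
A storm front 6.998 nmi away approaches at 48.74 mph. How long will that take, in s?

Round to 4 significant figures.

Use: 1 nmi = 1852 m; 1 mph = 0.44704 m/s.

6.998 nmi × 1852 = 12960.3 m
48.74 mph × 0.44704 = 21.7887 m/s
t = d / v = 12960.3 m / 21.7887 m/s = 594.817 s

594.8 s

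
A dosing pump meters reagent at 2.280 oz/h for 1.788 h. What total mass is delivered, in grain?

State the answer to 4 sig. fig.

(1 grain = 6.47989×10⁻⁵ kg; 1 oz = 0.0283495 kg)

1784 grain

2.280 oz/h → 1.79547×10⁻⁵ kg/s
1.788 h → 6436.8 s
m = ṁ × t = 1.79547×10⁻⁵ × 6436.8 = 0.115571 kg
In grain: 0.115571 / 6.47989×10⁻⁵ = 1783.53 grain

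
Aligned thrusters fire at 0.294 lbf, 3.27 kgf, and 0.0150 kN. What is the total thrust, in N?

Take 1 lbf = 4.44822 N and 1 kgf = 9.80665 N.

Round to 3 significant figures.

48.4 N

0.294 lbf × 4.44822 = 1.30778 N
3.27 kgf × 9.80665 = 32.0677 N
0.0150 kN × 1000 = 15 N
Total: 1.30778 + 32.0677 + 15 = 48.3755 N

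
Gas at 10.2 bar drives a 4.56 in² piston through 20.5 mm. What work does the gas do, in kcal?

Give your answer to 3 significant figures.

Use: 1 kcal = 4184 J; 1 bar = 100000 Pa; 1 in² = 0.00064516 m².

0.0147 kcal

10.2 bar → 1.02×10⁶ Pa
4.56 in² → 0.00294193 m²
F = P × A = 1.02×10⁶ × 0.00294193 = 3000.77 N
20.5 mm → 0.0205 m
W = F × d = 3000.77 × 0.0205 = 61.5158 J
In kcal: 61.5158 / 4184 = 0.0147026 kcal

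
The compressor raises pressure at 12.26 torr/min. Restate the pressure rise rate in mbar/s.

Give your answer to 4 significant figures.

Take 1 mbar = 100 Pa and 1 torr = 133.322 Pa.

0.2724 mbar/s

12.26 torr/min × 133.322 Pa/torr ÷ 60 s/min = 27.2421 Pa/s
27.2421 Pa/s ÷ 100 Pa/mbar = 0.272421 mbar/s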